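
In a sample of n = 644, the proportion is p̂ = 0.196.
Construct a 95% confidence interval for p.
(0.165, 0.227)

Proportion CI:
SE = √(p̂(1-p̂)/n) = √(0.196 · 0.804 / 644) = 0.01564

z* = 1.960
Margin = z* · SE = 1.960 · 0.01564 = 0.0307

CI: 0.196 ± 0.0307 = (0.165, 0.227)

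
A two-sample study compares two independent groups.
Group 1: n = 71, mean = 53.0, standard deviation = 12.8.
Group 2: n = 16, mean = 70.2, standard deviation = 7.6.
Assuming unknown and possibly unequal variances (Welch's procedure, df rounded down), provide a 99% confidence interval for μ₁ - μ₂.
(-23.80, -10.60)

Difference: x̄₁ - x̄₂ = -17.20
SE = √(s₁²/n₁ + s₂²/n₂) = √(12.8²/71 + 7.6²/16) = 2.4326
df = 37.06 → 37 (Welch–Satterthwaite, rounded down)
t* = 2.715

CI: -17.20 ± 2.715 · 2.4326 = -17.20 ± 6.60 = (-23.80, -10.60)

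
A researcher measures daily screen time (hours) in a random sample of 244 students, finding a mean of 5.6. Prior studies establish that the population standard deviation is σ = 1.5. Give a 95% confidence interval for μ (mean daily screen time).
(5.41, 5.79)

z-interval (σ known):
z* = 1.960 for 95% confidence

Margin of error = z* · σ/√n = 1.960 · 1.5/√244 = 0.19

CI: (5.6 - 0.19, 5.6 + 0.19) = (5.41, 5.79)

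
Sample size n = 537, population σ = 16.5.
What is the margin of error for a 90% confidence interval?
Margin of error = 1.17

Margin of error = z* · σ/√n
= 1.645 · 16.5/√537
= 1.645 · 16.5/23.1733
= 1.17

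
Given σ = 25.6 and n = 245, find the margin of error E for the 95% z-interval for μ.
Margin of error = 3.21

Margin of error = z* · σ/√n
= 1.960 · 25.6/√245
= 1.960 · 25.6/15.6525
= 3.21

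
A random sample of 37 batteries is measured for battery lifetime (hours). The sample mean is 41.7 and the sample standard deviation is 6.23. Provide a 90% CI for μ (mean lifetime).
(39.97, 43.43)

t-interval (σ unknown):
df = n - 1 = 36
t* = 1.688 for 90% confidence

Margin of error = t* · s/√n = 1.688 · 6.23/√37 = 1.73

CI: (39.97, 43.43)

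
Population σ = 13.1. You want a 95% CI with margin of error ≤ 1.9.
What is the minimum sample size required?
n ≥ 183

For margin E ≤ 1.9:
n ≥ (z* · σ / E)²
n ≥ (1.960 · 13.1 / 1.9)²
n ≥ 182.62

Minimum n = 183 (rounding up)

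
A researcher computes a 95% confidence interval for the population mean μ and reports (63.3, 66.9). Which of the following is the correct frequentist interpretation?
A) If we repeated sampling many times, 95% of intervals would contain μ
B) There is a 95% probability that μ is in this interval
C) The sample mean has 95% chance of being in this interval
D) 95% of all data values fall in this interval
A

A) Correct — this is the frequentist long-run coverage interpretation.
B) Wrong — μ is fixed; the randomness lives in the interval, not in μ.
C) Wrong — x̄ is observed and sits in the interval by construction.
D) Wrong — a CI is about the parameter μ, not individual data values.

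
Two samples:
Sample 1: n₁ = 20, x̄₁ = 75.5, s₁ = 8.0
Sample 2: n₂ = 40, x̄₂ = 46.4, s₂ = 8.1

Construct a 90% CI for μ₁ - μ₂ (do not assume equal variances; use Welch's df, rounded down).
(25.39, 32.81)

Difference: x̄₁ - x̄₂ = 29.10
SE = √(s₁²/n₁ + s₂²/n₂) = √(8.0²/20 + 8.1²/40) = 2.2001
df = 38.54 → 38 (Welch–Satterthwaite, rounded down)
t* = 1.686

CI: 29.10 ± 1.686 · 2.2001 = 29.10 ± 3.71 = (25.39, 32.81)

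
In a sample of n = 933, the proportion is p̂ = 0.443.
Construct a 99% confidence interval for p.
(0.401, 0.485)

Proportion CI:
SE = √(p̂(1-p̂)/n) = √(0.443 · 0.557 / 933) = 0.01626

z* = 2.576
Margin = z* · SE = 2.576 · 0.01626 = 0.0419

CI: 0.443 ± 0.0419 = (0.401, 0.485)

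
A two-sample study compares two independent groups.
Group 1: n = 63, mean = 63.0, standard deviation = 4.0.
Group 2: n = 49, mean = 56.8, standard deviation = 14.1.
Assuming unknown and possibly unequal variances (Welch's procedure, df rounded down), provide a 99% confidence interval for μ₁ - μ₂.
(0.66, 11.74)

Difference: x̄₁ - x̄₂ = 6.20
SE = √(s₁²/n₁ + s₂²/n₂) = √(4.0²/63 + 14.1²/49) = 2.0764
df = 54.03 → 54 (Welch–Satterthwaite, rounded down)
t* = 2.670

CI: 6.20 ± 2.670 · 2.0764 = 6.20 ± 5.54 = (0.66, 11.74)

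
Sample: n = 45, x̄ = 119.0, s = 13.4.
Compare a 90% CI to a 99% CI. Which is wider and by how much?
99% CI is wider by 4.04

df = 44
90% CI: t* = 1.680, (115.64, 122.36), width = 2 · t* · s/√n = 6.71
99% CI: t* = 2.692, (113.62, 124.38), width = 2 · t* · s/√n = 10.75

The 99% CI is wider by 10.75 - 6.71 = 4.04.
Higher confidence requires a wider interval.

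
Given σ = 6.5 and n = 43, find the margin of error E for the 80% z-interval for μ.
Margin of error = 1.27

Margin of error = z* · σ/√n
= 1.282 · 6.5/√43
= 1.282 · 6.5/6.5574
= 1.27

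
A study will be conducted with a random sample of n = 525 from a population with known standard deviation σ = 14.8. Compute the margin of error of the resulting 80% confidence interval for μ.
Margin of error = 0.83

Margin of error = z* · σ/√n
= 1.282 · 14.8/√525
= 1.282 · 14.8/22.9129
= 0.83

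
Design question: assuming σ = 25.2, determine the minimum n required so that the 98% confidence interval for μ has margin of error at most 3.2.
n ≥ 336

For margin E ≤ 3.2:
n ≥ (z* · σ / E)²
n ≥ (2.326 · 25.2 / 3.2)²
n ≥ 335.52

Minimum n = 336 (rounding up)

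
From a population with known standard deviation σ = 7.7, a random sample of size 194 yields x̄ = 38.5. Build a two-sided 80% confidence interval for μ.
(37.79, 39.21)

z-interval (σ known):
z* = 1.282 for 80% confidence

Margin of error = z* · σ/√n = 1.282 · 7.7/√194 = 0.71

CI: (38.5 - 0.71, 38.5 + 0.71) = (37.79, 39.21)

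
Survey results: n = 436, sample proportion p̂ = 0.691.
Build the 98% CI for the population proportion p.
(0.640, 0.742)

Proportion CI:
SE = √(p̂(1-p̂)/n) = √(0.691 · 0.309 / 436) = 0.02213

z* = 2.326
Margin = z* · SE = 2.326 · 0.02213 = 0.0515

CI: 0.691 ± 0.0515 = (0.640, 0.742)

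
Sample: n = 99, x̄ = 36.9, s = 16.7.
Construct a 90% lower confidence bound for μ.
μ ≥ 34.73

Lower bound (one-sided):
t* = 1.290 (one-sided for 90%)
Lower bound = x̄ - t* · s/√n = 36.9 - 1.290 · 16.7/√99 = 34.73

We are 90% confident that μ ≥ 34.73.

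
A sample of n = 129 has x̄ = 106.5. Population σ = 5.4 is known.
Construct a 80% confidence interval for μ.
(105.89, 107.11)

z-interval (σ known):
z* = 1.282 for 80% confidence

Margin of error = z* · σ/√n = 1.282 · 5.4/√129 = 0.61

CI: (106.5 - 0.61, 106.5 + 0.61) = (105.89, 107.11)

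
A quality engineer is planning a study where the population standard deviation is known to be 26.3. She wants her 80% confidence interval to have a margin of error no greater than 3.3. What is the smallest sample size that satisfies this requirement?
n ≥ 105

For margin E ≤ 3.3:
n ≥ (z* · σ / E)²
n ≥ (1.282 · 26.3 / 3.3)²
n ≥ 104.39

Minimum n = 105 (rounding up)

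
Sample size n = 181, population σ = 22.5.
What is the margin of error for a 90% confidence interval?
Margin of error = 2.75

Margin of error = z* · σ/√n
= 1.645 · 22.5/√181
= 1.645 · 22.5/13.4536
= 2.75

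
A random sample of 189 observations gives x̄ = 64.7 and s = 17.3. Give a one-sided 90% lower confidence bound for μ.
μ ≥ 63.08

Lower bound (one-sided):
t* = 1.286 (one-sided for 90%)
Lower bound = x̄ - t* · s/√n = 64.7 - 1.286 · 17.3/√189 = 63.08

We are 90% confident that μ ≥ 63.08.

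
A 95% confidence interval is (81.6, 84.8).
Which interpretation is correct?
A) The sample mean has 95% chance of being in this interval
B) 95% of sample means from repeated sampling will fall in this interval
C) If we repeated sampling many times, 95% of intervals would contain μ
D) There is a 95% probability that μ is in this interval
C

A) Wrong — x̄ is observed and sits in the interval by construction.
B) Wrong — coverage applies to intervals containing μ, not to future x̄ values.
C) Correct — this is the frequentist long-run coverage interpretation.
D) Wrong — μ is fixed; the randomness lives in the interval, not in μ.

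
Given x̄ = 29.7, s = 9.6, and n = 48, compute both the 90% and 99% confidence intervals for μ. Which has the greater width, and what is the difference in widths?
99% CI is wider by 2.79

df = 47
90% CI: t* = 1.678, (27.37, 32.03), width = 2 · t* · s/√n = 4.65
99% CI: t* = 2.685, (25.98, 33.42), width = 2 · t* · s/√n = 7.44

The 99% CI is wider by 7.44 - 4.65 = 2.79.
Higher confidence requires a wider interval.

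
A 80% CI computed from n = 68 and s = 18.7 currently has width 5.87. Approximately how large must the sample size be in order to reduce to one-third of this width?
n ≈ 612

CI width ∝ 1/√n
To reduce width by factor 3, need √n to grow by 3 → need 3² = 9 times as many samples.

Current: n = 68, width = 5.87
New: n = 612, width ≈ 1.94

Width reduced by factor of 5.87/1.94 = 3.03.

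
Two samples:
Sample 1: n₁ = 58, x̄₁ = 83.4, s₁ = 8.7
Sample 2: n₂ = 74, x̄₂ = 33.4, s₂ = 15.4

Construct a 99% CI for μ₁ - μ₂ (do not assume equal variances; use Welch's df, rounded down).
(44.44, 55.56)

Difference: x̄₁ - x̄₂ = 50.00
SE = √(s₁²/n₁ + s₂²/n₂) = √(8.7²/58 + 15.4²/74) = 2.1236
df = 119.23 → 119 (Welch–Satterthwaite, rounded down)
t* = 2.618

CI: 50.00 ± 2.618 · 2.1236 = 50.00 ± 5.56 = (44.44, 55.56)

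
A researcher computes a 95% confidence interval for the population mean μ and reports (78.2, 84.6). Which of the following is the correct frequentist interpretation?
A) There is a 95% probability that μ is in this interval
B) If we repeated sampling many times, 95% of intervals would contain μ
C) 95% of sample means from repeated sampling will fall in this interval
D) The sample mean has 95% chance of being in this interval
B

A) Wrong — μ is fixed; the randomness lives in the interval, not in μ.
B) Correct — this is the frequentist long-run coverage interpretation.
C) Wrong — coverage applies to intervals containing μ, not to future x̄ values.
D) Wrong — x̄ is observed and sits in the interval by construction.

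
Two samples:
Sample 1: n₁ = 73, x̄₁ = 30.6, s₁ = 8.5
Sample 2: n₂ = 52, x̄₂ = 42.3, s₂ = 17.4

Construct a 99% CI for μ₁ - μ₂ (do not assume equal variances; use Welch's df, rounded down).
(-18.62, -4.78)

Difference: x̄₁ - x̄₂ = -11.70
SE = √(s₁²/n₁ + s₂²/n₂) = √(8.5²/73 + 17.4²/52) = 2.6100
df = 68.41 → 68 (Welch–Satterthwaite, rounded down)
t* = 2.650

CI: -11.70 ± 2.650 · 2.6100 = -11.70 ± 6.92 = (-18.62, -4.78)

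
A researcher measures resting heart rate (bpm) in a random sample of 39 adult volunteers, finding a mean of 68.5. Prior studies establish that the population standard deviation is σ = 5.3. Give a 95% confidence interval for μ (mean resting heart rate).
(66.84, 70.16)

z-interval (σ known):
z* = 1.960 for 95% confidence

Margin of error = z* · σ/√n = 1.960 · 5.3/√39 = 1.66

CI: (68.5 - 1.66, 68.5 + 1.66) = (66.84, 70.16)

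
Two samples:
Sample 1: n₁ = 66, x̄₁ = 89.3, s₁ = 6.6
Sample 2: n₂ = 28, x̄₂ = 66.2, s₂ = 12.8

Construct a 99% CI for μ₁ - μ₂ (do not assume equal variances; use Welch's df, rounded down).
(16.13, 30.07)

Difference: x̄₁ - x̄₂ = 23.10
SE = √(s₁²/n₁ + s₂²/n₂) = √(6.6²/66 + 12.8²/28) = 2.5518
df = 33.26 → 33 (Welch–Satterthwaite, rounded down)
t* = 2.733

CI: 23.10 ± 2.733 · 2.5518 = 23.10 ± 6.97 = (16.13, 30.07)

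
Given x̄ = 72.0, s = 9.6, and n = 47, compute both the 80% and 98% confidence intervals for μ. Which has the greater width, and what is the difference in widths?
98% CI is wider by 3.11

df = 46
80% CI: t* = 1.300, (70.18, 73.82), width = 2 · t* · s/√n = 3.64
98% CI: t* = 2.410, (68.63, 75.37), width = 2 · t* · s/√n = 6.75

The 98% CI is wider by 6.75 - 3.64 = 3.11.
Higher confidence requires a wider interval.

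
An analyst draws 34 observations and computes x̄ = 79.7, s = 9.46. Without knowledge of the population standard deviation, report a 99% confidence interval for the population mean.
(75.27, 84.13)

t-interval (σ unknown):
df = n - 1 = 33
t* = 2.733 for 99% confidence

Margin of error = t* · s/√n = 2.733 · 9.46/√34 = 4.43

CI: (75.27, 84.13)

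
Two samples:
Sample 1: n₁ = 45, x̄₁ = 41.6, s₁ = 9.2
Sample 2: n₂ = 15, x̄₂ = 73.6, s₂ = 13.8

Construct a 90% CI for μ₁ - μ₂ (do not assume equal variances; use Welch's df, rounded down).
(-38.62, -25.38)

Difference: x̄₁ - x̄₂ = -32.00
SE = √(s₁²/n₁ + s₂²/n₂) = √(9.2²/45 + 13.8²/15) = 3.8180
df = 18.33 → 18 (Welch–Satterthwaite, rounded down)
t* = 1.734

CI: -32.00 ± 1.734 · 3.8180 = -32.00 ± 6.62 = (-38.62, -25.38)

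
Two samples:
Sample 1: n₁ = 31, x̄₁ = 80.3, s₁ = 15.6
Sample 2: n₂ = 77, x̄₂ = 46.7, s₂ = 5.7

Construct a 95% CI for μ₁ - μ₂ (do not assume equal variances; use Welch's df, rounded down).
(27.75, 39.45)

Difference: x̄₁ - x̄₂ = 33.60
SE = √(s₁²/n₁ + s₂²/n₂) = √(15.6²/31 + 5.7²/77) = 2.8762
df = 33.27 → 33 (Welch–Satterthwaite, rounded down)
t* = 2.035

CI: 33.60 ± 2.035 · 2.8762 = 33.60 ± 5.85 = (27.75, 39.45)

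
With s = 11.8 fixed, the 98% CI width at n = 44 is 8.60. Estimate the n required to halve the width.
n ≈ 176

CI width ∝ 1/√n
To reduce width by factor 2, need √n to grow by 2 → need 2² = 4 times as many samples.

Current: n = 44, width = 8.60
New: n = 176, width ≈ 4.18

Width reduced by factor of 8.60/4.18 = 2.06.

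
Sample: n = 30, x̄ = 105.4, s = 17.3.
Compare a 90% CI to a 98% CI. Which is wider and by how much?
98% CI is wider by 4.82

df = 29
90% CI: t* = 1.699, (100.03, 110.77), width = 2 · t* · s/√n = 10.73
98% CI: t* = 2.462, (97.62, 113.18), width = 2 · t* · s/√n = 15.55

The 98% CI is wider by 15.55 - 10.73 = 4.82.
Higher confidence requires a wider interval.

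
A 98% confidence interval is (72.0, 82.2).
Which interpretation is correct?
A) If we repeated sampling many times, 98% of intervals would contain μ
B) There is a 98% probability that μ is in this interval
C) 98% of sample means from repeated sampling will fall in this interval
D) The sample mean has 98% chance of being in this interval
A

A) Correct — this is the frequentist long-run coverage interpretation.
B) Wrong — μ is fixed; the randomness lives in the interval, not in μ.
C) Wrong — coverage applies to intervals containing μ, not to future x̄ values.
D) Wrong — x̄ is observed and sits in the interval by construction.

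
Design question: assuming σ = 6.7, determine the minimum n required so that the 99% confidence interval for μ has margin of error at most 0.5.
n ≥ 1192

For margin E ≤ 0.5:
n ≥ (z* · σ / E)²
n ≥ (2.576 · 6.7 / 0.5)²
n ≥ 1191.52

Minimum n = 1192 (rounding up)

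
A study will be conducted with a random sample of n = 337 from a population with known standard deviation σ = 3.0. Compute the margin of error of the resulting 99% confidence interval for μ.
Margin of error = 0.42

Margin of error = z* · σ/√n
= 2.576 · 3.0/√337
= 2.576 · 3.0/18.3576
= 0.42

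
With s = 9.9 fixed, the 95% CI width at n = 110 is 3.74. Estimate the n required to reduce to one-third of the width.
n ≈ 990

CI width ∝ 1/√n
To reduce width by factor 3, need √n to grow by 3 → need 3² = 9 times as many samples.

Current: n = 110, width = 3.74
New: n = 990, width ≈ 1.23

Width reduced by factor of 3.74/1.23 = 3.04.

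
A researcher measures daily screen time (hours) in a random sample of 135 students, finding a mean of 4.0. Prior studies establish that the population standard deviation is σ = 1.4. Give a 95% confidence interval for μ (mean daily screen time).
(3.76, 4.24)

z-interval (σ known):
z* = 1.960 for 95% confidence

Margin of error = z* · σ/√n = 1.960 · 1.4/√135 = 0.24

CI: (4.0 - 0.24, 4.0 + 0.24) = (3.76, 4.24)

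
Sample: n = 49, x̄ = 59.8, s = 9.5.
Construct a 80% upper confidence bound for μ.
μ ≤ 60.95

Upper bound (one-sided):
t* = 0.849 (one-sided for 80%)
Upper bound = x̄ + t* · s/√n = 59.8 + 0.849 · 9.5/√49 = 60.95

We are 80% confident that μ ≤ 60.95.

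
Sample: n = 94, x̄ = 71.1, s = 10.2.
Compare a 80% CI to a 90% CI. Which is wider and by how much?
90% CI is wider by 0.77

df = 93
80% CI: t* = 1.291, (69.74, 72.46), width = 2 · t* · s/√n = 2.72
90% CI: t* = 1.661, (69.35, 72.85), width = 2 · t* · s/√n = 3.49

The 90% CI is wider by 3.49 - 2.72 = 0.77.
Higher confidence requires a wider interval.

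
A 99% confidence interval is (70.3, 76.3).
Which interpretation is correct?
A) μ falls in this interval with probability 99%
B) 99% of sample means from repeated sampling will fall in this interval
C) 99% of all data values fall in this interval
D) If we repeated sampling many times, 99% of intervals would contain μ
D

A) Wrong — μ is fixed; the randomness lives in the interval, not in μ.
B) Wrong — coverage applies to intervals containing μ, not to future x̄ values.
C) Wrong — a CI is about the parameter μ, not individual data values.
D) Correct — this is the frequentist long-run coverage interpretation.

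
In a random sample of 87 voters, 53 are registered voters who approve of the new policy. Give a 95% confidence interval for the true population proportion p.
(0.507, 0.712)

Proportion CI:
p̂ = 53/87 = 0.60920
SE = √(p̂(1-p̂)/n) = √(0.60920 · 0.39080 / 87) = 0.05231

z* = 1.960
Margin = z* · SE = 1.960 · 0.05231 = 0.1025

CI: 0.60920 ± 0.1025 = (0.507, 0.712)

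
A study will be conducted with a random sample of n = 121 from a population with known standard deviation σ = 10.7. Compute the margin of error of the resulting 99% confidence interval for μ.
Margin of error = 2.51

Margin of error = z* · σ/√n
= 2.576 · 10.7/√121
= 2.576 · 10.7/11.0000
= 2.51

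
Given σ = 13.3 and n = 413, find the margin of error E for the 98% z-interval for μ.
Margin of error = 1.52

Margin of error = z* · σ/√n
= 2.326 · 13.3/√413
= 2.326 · 13.3/20.3224
= 1.52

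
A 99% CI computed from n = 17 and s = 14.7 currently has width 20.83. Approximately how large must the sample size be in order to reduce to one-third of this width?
n ≈ 153

CI width ∝ 1/√n
To reduce width by factor 3, need √n to grow by 3 → need 3² = 9 times as many samples.

Current: n = 17, width = 20.83
New: n = 153, width ≈ 6.20

Width reduced by factor of 20.83/6.20 = 3.36.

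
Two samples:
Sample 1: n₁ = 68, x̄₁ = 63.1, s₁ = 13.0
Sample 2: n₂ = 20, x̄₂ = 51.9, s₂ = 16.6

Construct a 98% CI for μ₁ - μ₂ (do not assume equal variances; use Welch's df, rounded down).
(1.20, 21.20)

Difference: x̄₁ - x̄₂ = 11.20
SE = √(s₁²/n₁ + s₂²/n₂) = √(13.0²/68 + 16.6²/20) = 4.0328
df = 26.23 → 26 (Welch–Satterthwaite, rounded down)
t* = 2.479

CI: 11.20 ± 2.479 · 4.0328 = 11.20 ± 10.00 = (1.20, 21.20)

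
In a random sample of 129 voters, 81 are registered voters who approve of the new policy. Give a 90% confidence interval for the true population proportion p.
(0.558, 0.698)

Proportion CI:
p̂ = 81/129 = 0.62791
SE = √(p̂(1-p̂)/n) = √(0.62791 · 0.37209 / 129) = 0.04256

z* = 1.645
Margin = z* · SE = 1.645 · 0.04256 = 0.0700

CI: 0.62791 ± 0.0700 = (0.558, 0.698)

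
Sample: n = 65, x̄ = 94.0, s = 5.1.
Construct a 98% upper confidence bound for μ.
μ ≤ 95.33

Upper bound (one-sided):
t* = 2.096 (one-sided for 98%)
Upper bound = x̄ + t* · s/√n = 94.0 + 2.096 · 5.1/√65 = 95.33

We are 98% confident that μ ≤ 95.33.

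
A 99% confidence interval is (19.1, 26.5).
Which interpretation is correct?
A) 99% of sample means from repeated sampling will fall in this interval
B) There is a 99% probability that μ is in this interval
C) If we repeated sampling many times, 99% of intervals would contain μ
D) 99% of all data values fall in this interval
C

A) Wrong — coverage applies to intervals containing μ, not to future x̄ values.
B) Wrong — μ is fixed; the randomness lives in the interval, not in μ.
C) Correct — this is the frequentist long-run coverage interpretation.
D) Wrong — a CI is about the parameter μ, not individual data values.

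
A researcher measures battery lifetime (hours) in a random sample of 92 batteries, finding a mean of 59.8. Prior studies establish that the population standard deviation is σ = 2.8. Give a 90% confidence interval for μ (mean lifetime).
(59.32, 60.28)

z-interval (σ known):
z* = 1.645 for 90% confidence

Margin of error = z* · σ/√n = 1.645 · 2.8/√92 = 0.48

CI: (59.8 - 0.48, 59.8 + 0.48) = (59.32, 60.28)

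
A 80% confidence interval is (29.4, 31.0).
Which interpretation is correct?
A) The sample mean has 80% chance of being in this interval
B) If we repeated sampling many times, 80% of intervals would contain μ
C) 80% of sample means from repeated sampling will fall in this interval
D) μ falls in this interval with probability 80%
B

A) Wrong — x̄ is observed and sits in the interval by construction.
B) Correct — this is the frequentist long-run coverage interpretation.
C) Wrong — coverage applies to intervals containing μ, not to future x̄ values.
D) Wrong — μ is fixed; the randomness lives in the interval, not in μ.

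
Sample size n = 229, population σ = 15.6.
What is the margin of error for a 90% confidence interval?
Margin of error = 1.70

Margin of error = z* · σ/√n
= 1.645 · 15.6/√229
= 1.645 · 15.6/15.1327
= 1.70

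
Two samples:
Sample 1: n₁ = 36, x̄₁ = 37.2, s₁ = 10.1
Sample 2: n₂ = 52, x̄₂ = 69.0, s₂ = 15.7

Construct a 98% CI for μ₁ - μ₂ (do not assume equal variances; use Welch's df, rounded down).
(-38.33, -25.27)

Difference: x̄₁ - x̄₂ = -31.80
SE = √(s₁²/n₁ + s₂²/n₂) = √(10.1²/36 + 15.7²/52) = 2.7521
df = 85.62 → 85 (Welch–Satterthwaite, rounded down)
t* = 2.371

CI: -31.80 ± 2.371 · 2.7521 = -31.80 ± 6.53 = (-38.33, -25.27)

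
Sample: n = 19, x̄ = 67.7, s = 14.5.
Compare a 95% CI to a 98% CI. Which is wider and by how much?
98% CI is wider by 3.00

df = 18
95% CI: t* = 2.101, (60.71, 74.69), width = 2 · t* · s/√n = 13.98
98% CI: t* = 2.552, (59.21, 76.19), width = 2 · t* · s/√n = 16.98

The 98% CI is wider by 16.98 - 13.98 = 3.00.
Higher confidence requires a wider interval.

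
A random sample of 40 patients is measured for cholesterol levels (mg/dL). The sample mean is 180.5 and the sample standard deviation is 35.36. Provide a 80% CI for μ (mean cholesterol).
(173.21, 187.79)

t-interval (σ unknown):
df = n - 1 = 39
t* = 1.304 for 80% confidence

Margin of error = t* · s/√n = 1.304 · 35.36/√40 = 7.29

CI: (173.21, 187.79)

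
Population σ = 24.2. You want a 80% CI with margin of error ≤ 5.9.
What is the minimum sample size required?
n ≥ 28

For margin E ≤ 5.9:
n ≥ (z* · σ / E)²
n ≥ (1.282 · 24.2 / 5.9)²
n ≥ 27.65

Minimum n = 28 (rounding up)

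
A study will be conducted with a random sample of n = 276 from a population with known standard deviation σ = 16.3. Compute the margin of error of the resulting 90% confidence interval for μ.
Margin of error = 1.61

Margin of error = z* · σ/√n
= 1.645 · 16.3/√276
= 1.645 · 16.3/16.6132
= 1.61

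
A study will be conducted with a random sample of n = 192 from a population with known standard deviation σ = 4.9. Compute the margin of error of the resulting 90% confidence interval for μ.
Margin of error = 0.58

Margin of error = z* · σ/√n
= 1.645 · 4.9/√192
= 1.645 · 4.9/13.8564
= 0.58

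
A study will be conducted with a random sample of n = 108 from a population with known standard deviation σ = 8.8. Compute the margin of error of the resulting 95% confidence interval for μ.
Margin of error = 1.66

Margin of error = z* · σ/√n
= 1.960 · 8.8/√108
= 1.960 · 8.8/10.3923
= 1.66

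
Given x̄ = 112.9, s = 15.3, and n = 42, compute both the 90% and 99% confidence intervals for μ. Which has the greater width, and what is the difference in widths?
99% CI is wider by 4.80

df = 41
90% CI: t* = 1.683, (108.93, 116.87), width = 2 · t* · s/√n = 7.95
99% CI: t* = 2.701, (106.52, 119.28), width = 2 · t* · s/√n = 12.75

The 99% CI is wider by 12.75 - 7.95 = 4.80.
Higher confidence requires a wider interval.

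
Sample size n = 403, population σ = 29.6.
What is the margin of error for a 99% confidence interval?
Margin of error = 3.80

Margin of error = z* · σ/√n
= 2.576 · 29.6/√403
= 2.576 · 29.6/20.0749
= 3.80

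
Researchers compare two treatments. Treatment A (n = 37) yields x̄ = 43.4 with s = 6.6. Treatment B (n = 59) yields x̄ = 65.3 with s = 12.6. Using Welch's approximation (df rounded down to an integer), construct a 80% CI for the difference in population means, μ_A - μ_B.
(-24.44, -19.36)

Difference: x̄₁ - x̄₂ = -21.90
SE = √(s₁²/n₁ + s₂²/n₂) = √(6.6²/37 + 12.6²/59) = 1.9668
df = 91.60 → 91 (Welch–Satterthwaite, rounded down)
t* = 1.291

CI: -21.90 ± 1.291 · 1.9668 = -21.90 ± 2.54 = (-24.44, -19.36)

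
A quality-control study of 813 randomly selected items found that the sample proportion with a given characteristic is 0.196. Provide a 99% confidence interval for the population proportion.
(0.160, 0.232)

Proportion CI:
SE = √(p̂(1-p̂)/n) = √(0.196 · 0.804 / 813) = 0.01392

z* = 2.576
Margin = z* · SE = 2.576 · 0.01392 = 0.0359

CI: 0.196 ± 0.0359 = (0.160, 0.232)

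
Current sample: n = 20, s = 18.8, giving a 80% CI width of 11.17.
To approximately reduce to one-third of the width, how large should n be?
n ≈ 180

CI width ∝ 1/√n
To reduce width by factor 3, need √n to grow by 3 → need 3² = 9 times as many samples.

Current: n = 20, width = 11.17
New: n = 180, width ≈ 3.60

Width reduced by factor of 11.17/3.60 = 3.10.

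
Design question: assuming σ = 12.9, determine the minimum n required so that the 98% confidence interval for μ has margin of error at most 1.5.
n ≥ 401

For margin E ≤ 1.5:
n ≥ (z* · σ / E)²
n ≥ (2.326 · 12.9 / 1.5)²
n ≥ 400.14

Minimum n = 401 (rounding up)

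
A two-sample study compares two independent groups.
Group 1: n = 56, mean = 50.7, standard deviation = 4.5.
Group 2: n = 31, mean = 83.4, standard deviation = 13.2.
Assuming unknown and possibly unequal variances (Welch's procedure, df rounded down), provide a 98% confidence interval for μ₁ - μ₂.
(-38.68, -26.72)

Difference: x̄₁ - x̄₂ = -32.70
SE = √(s₁²/n₁ + s₂²/n₂) = √(4.5²/56 + 13.2²/31) = 2.4459
df = 33.91 → 33 (Welch–Satterthwaite, rounded down)
t* = 2.445

CI: -32.70 ± 2.445 · 2.4459 = -32.70 ± 5.98 = (-38.68, -26.72)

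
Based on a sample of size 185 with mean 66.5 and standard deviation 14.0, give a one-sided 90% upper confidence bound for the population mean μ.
μ ≤ 67.82

Upper bound (one-sided):
t* = 1.286 (one-sided for 90%)
Upper bound = x̄ + t* · s/√n = 66.5 + 1.286 · 14.0/√185 = 67.82

We are 90% confident that μ ≤ 67.82.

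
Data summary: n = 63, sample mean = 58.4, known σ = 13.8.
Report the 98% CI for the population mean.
(54.36, 62.44)

z-interval (σ known):
z* = 2.326 for 98% confidence

Margin of error = z* · σ/√n = 2.326 · 13.8/√63 = 4.04

CI: (58.4 - 4.04, 58.4 + 4.04) = (54.36, 62.44)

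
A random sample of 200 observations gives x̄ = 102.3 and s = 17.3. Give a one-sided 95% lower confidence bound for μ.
μ ≥ 100.28

Lower bound (one-sided):
t* = 1.653 (one-sided for 95%)
Lower bound = x̄ - t* · s/√n = 102.3 - 1.653 · 17.3/√200 = 100.28

We are 95% confident that μ ≥ 100.28.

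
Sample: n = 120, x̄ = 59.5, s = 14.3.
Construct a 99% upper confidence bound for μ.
μ ≤ 62.58

Upper bound (one-sided):
t* = 2.358 (one-sided for 99%)
Upper bound = x̄ + t* · s/√n = 59.5 + 2.358 · 14.3/√120 = 62.58

We are 99% confident that μ ≤ 62.58.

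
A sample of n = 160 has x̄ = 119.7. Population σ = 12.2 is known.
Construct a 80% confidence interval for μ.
(118.46, 120.94)

z-interval (σ known):
z* = 1.282 for 80% confidence

Margin of error = z* · σ/√n = 1.282 · 12.2/√160 = 1.24

CI: (119.7 - 1.24, 119.7 + 1.24) = (118.46, 120.94)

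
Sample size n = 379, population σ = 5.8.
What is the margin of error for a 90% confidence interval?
Margin of error = 0.49

Margin of error = z* · σ/√n
= 1.645 · 5.8/√379
= 1.645 · 5.8/19.4679
= 0.49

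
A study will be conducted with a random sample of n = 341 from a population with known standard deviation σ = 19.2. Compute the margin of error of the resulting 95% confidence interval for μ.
Margin of error = 2.04

Margin of error = z* · σ/√n
= 1.960 · 19.2/√341
= 1.960 · 19.2/18.4662
= 2.04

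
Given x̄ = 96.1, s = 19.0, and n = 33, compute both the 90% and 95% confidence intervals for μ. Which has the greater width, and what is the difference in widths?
95% CI is wider by 2.26

df = 32
90% CI: t* = 1.694, (90.50, 101.70), width = 2 · t* · s/√n = 11.21
95% CI: t* = 2.037, (89.36, 102.84), width = 2 · t* · s/√n = 13.47

The 95% CI is wider by 13.47 - 11.21 = 2.26.
Higher confidence requires a wider interval.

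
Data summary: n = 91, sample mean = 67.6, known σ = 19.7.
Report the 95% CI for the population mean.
(63.55, 71.65)

z-interval (σ known):
z* = 1.960 for 95% confidence

Margin of error = z* · σ/√n = 1.960 · 19.7/√91 = 4.05

CI: (67.6 - 4.05, 67.6 + 4.05) = (63.55, 71.65)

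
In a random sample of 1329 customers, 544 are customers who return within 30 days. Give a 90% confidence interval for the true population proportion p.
(0.387, 0.432)

Proportion CI:
p̂ = 544/1329 = 0.40933
SE = √(p̂(1-p̂)/n) = √(0.40933 · 0.59067 / 1329) = 0.01349

z* = 1.645
Margin = z* · SE = 1.645 · 0.01349 = 0.0222

CI: 0.40933 ± 0.0222 = (0.387, 0.432)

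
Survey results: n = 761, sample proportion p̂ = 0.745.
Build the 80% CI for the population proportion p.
(0.725, 0.765)

Proportion CI:
SE = √(p̂(1-p̂)/n) = √(0.745 · 0.255 / 761) = 0.01580

z* = 1.282
Margin = z* · SE = 1.282 · 0.01580 = 0.0203

CI: 0.745 ± 0.0203 = (0.725, 0.765)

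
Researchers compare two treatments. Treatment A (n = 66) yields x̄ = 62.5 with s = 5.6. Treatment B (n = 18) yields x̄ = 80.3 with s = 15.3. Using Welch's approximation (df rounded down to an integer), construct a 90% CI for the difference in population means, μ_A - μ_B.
(-24.17, -11.43)

Difference: x̄₁ - x̄₂ = -17.80
SE = √(s₁²/n₁ + s₂²/n₂) = √(5.6²/66 + 15.3²/18) = 3.6715
df = 18.26 → 18 (Welch–Satterthwaite, rounded down)
t* = 1.734

CI: -17.80 ± 1.734 · 3.6715 = -17.80 ± 6.37 = (-24.17, -11.43)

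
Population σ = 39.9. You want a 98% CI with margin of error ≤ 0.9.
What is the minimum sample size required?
n ≥ 10634

For margin E ≤ 0.9:
n ≥ (z* · σ / E)²
n ≥ (2.326 · 39.9 / 0.9)²
n ≥ 10633.60

Minimum n = 10634 (rounding up)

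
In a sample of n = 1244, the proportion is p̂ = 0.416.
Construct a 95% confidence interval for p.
(0.389, 0.443)

Proportion CI:
SE = √(p̂(1-p̂)/n) = √(0.416 · 0.584 / 1244) = 0.01397

z* = 1.960
Margin = z* · SE = 1.960 · 0.01397 = 0.0274

CI: 0.416 ± 0.0274 = (0.389, 0.443)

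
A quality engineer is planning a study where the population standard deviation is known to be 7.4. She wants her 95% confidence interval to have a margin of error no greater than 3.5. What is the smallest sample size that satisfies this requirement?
n ≥ 18

For margin E ≤ 3.5:
n ≥ (z* · σ / E)²
n ≥ (1.960 · 7.4 / 3.5)²
n ≥ 17.17

Minimum n = 18 (rounding up)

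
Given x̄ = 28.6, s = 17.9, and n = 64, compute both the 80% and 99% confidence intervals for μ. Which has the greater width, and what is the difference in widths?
99% CI is wider by 6.09

df = 63
80% CI: t* = 1.295, (25.70, 31.50), width = 2 · t* · s/√n = 5.80
99% CI: t* = 2.656, (22.66, 34.54), width = 2 · t* · s/√n = 11.89

The 99% CI is wider by 11.89 - 5.80 = 6.09.
Higher confidence requires a wider interval.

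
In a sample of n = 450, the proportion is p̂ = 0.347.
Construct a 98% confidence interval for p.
(0.295, 0.399)

Proportion CI:
SE = √(p̂(1-p̂)/n) = √(0.347 · 0.653 / 450) = 0.02244

z* = 2.326
Margin = z* · SE = 2.326 · 0.02244 = 0.0522

CI: 0.347 ± 0.0522 = (0.295, 0.399)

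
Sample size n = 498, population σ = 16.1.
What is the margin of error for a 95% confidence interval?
Margin of error = 1.41

Margin of error = z* · σ/√n
= 1.960 · 16.1/√498
= 1.960 · 16.1/22.3159
= 1.41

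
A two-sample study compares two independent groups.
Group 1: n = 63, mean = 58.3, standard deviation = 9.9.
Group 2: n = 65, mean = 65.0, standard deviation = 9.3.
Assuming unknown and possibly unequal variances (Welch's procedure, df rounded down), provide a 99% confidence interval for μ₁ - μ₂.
(-11.14, -2.26)

Difference: x̄₁ - x̄₂ = -6.70
SE = √(s₁²/n₁ + s₂²/n₂) = √(9.9²/63 + 9.3²/65) = 1.6989
df = 124.90 → 124 (Welch–Satterthwaite, rounded down)
t* = 2.616

CI: -6.70 ± 2.616 · 1.6989 = -6.70 ± 4.44 = (-11.14, -2.26)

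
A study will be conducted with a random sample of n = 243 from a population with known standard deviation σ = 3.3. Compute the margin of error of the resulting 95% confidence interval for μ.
Margin of error = 0.41

Margin of error = z* · σ/√n
= 1.960 · 3.3/√243
= 1.960 · 3.3/15.5885
= 0.41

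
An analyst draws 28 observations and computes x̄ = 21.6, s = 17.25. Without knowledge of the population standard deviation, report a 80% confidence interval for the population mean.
(17.32, 25.88)

t-interval (σ unknown):
df = n - 1 = 27
t* = 1.314 for 80% confidence

Margin of error = t* · s/√n = 1.314 · 17.25/√28 = 4.28

CI: (17.32, 25.88)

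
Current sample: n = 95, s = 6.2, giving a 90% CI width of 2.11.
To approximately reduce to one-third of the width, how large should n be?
n ≈ 855

CI width ∝ 1/√n
To reduce width by factor 3, need √n to grow by 3 → need 3² = 9 times as many samples.

Current: n = 95, width = 2.11
New: n = 855, width ≈ 0.70

Width reduced by factor of 2.11/0.70 = 3.01.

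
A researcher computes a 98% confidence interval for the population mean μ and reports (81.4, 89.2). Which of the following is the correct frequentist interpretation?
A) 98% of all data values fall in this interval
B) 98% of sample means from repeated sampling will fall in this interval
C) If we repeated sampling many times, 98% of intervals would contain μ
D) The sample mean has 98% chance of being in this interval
C

A) Wrong — a CI is about the parameter μ, not individual data values.
B) Wrong — coverage applies to intervals containing μ, not to future x̄ values.
C) Correct — this is the frequentist long-run coverage interpretation.
D) Wrong — x̄ is observed and sits in the interval by construction.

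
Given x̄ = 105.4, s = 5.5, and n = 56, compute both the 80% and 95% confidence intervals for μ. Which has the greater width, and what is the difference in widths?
95% CI is wider by 1.04

df = 55
80% CI: t* = 1.297, (104.45, 106.35), width = 2 · t* · s/√n = 1.91
95% CI: t* = 2.004, (103.93, 106.87), width = 2 · t* · s/√n = 2.95

The 95% CI is wider by 2.95 - 1.91 = 1.04.
Higher confidence requires a wider interval.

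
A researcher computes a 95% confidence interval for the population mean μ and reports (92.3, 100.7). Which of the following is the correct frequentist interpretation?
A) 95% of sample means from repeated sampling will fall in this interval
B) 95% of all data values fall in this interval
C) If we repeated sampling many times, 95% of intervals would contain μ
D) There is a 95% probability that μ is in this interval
C

A) Wrong — coverage applies to intervals containing μ, not to future x̄ values.
B) Wrong — a CI is about the parameter μ, not individual data values.
C) Correct — this is the frequentist long-run coverage interpretation.
D) Wrong — μ is fixed; the randomness lives in the interval, not in μ.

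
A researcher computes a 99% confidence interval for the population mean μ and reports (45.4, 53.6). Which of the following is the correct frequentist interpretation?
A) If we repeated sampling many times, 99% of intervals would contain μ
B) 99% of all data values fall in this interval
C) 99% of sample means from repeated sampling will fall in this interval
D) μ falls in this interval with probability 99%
A

A) Correct — this is the frequentist long-run coverage interpretation.
B) Wrong — a CI is about the parameter μ, not individual data values.
C) Wrong — coverage applies to intervals containing μ, not to future x̄ values.
D) Wrong — μ is fixed; the randomness lives in the interval, not in μ.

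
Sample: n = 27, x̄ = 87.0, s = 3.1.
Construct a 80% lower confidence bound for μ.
μ ≥ 86.49

Lower bound (one-sided):
t* = 0.856 (one-sided for 80%)
Lower bound = x̄ - t* · s/√n = 87.0 - 0.856 · 3.1/√27 = 86.49

We are 80% confident that μ ≥ 86.49.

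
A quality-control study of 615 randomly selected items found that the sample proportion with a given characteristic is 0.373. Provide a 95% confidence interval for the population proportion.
(0.335, 0.411)

Proportion CI:
SE = √(p̂(1-p̂)/n) = √(0.373 · 0.627 / 615) = 0.01950

z* = 1.960
Margin = z* · SE = 1.960 · 0.01950 = 0.0382

CI: 0.373 ± 0.0382 = (0.335, 0.411)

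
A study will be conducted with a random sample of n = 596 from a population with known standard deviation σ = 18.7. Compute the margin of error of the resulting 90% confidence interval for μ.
Margin of error = 1.26

Margin of error = z* · σ/√n
= 1.645 · 18.7/√596
= 1.645 · 18.7/24.4131
= 1.26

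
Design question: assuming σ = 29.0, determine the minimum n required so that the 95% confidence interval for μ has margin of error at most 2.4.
n ≥ 561

For margin E ≤ 2.4:
n ≥ (z* · σ / E)²
n ≥ (1.960 · 29.0 / 2.4)²
n ≥ 560.90

Minimum n = 561 (rounding up)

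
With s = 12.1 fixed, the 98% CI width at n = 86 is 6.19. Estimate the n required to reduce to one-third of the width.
n ≈ 774

CI width ∝ 1/√n
To reduce width by factor 3, need √n to grow by 3 → need 3² = 9 times as many samples.

Current: n = 86, width = 6.19
New: n = 774, width ≈ 2.03

Width reduced by factor of 6.19/2.03 = 3.05.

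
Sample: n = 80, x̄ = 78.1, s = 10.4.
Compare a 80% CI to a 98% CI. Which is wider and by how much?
98% CI is wider by 2.52

df = 79
80% CI: t* = 1.292, (76.60, 79.60), width = 2 · t* · s/√n = 3.00
98% CI: t* = 2.374, (75.34, 80.86), width = 2 · t* · s/√n = 5.52

The 98% CI is wider by 5.52 - 3.00 = 2.52.
Higher confidence requires a wider interval.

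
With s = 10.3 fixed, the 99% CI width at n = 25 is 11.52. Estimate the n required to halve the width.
n ≈ 100

CI width ∝ 1/√n
To reduce width by factor 2, need √n to grow by 2 → need 2² = 4 times as many samples.

Current: n = 25, width = 11.52
New: n = 100, width ≈ 5.41

Width reduced by factor of 11.52/5.41 = 2.13.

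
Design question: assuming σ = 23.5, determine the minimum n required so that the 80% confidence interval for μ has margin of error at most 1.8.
n ≥ 281

For margin E ≤ 1.8:
n ≥ (z* · σ / E)²
n ≥ (1.282 · 23.5 / 1.8)²
n ≥ 280.13

Minimum n = 281 (rounding up)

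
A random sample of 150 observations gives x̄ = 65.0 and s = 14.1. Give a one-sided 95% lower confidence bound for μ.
μ ≥ 63.09

Lower bound (one-sided):
t* = 1.655 (one-sided for 95%)
Lower bound = x̄ - t* · s/√n = 65.0 - 1.655 · 14.1/√150 = 63.09

We are 95% confident that μ ≥ 63.09.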